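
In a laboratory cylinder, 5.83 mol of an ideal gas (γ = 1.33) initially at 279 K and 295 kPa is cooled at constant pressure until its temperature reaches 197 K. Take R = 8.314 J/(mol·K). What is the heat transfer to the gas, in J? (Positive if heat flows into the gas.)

-16000 J

V₁ = nRT₁/P₁ = 5.83×8.314×279/295 = 45.8 L.
Isobaric: P stays 295 kPa; V/T = const ⇒ T₂ = 197 K, V₂ = 32.4 L.
W = PΔV = 295×(32.4−45.8) kPa·L = -3970 J.
ΔU = nCvΔT = 5.83×25.2×(197−279) = -12000 J.
Q = ΔU + W = nCpΔT = -16000 J.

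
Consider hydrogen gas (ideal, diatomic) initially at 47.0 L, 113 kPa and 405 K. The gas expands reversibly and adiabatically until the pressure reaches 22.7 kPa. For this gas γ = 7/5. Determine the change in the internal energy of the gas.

-4880 J

n = P₁V₁/(RT₁) = 113×47.0/(8.314×405) = 1.58 mol.
Adiabatic: T₂/T₁ = (P₂/P₁)^((γ−1)/γ) ⇒ T₂ = 405×(0.201)^0.286 = 256 K; V₂ = 148 L.
For an ideal gas ΔU = nCvΔT with Cv = (5/2)R = 20.8 J/(mol·K).
ΔU = 1.58×20.8×(256−405) = -4880 J.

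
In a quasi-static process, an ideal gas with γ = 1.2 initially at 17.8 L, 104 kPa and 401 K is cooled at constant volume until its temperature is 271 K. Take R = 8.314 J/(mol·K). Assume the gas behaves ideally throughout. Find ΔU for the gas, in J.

n = P₁V₁/(RT₁) = 104×17.8/(8.314×401) = 0.555 mol.
Isochoric: V stays 17.8 L; P/T = const ⇒ T₂ = 271 K, P₂ = 70.3 kPa.
For an ideal gas ΔU = nCvΔT with Cv = R/(γ−1) = 41.6 J/(mol·K).
ΔU = 0.555×41.6×(271−401) = -3000 J.

-3000 J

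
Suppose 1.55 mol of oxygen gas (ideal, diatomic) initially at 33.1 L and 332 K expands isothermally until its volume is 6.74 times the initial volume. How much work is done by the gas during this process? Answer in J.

P₁ = nRT₁/V₁ = 1.55×8.314×332/33.1 = 129 kPa.
Isothermal: T stays 332 K; PV = const ⇒ V₂ = 223 L, P₂ = 19.2 kPa.
W = nRT ln(V₂/V₁) = 1.55×8.314×332×ln(6.74) = 8160 J.

8160 J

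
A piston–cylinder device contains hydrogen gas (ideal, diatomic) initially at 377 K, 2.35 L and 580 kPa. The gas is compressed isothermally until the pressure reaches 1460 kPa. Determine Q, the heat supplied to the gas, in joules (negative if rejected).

-1260 J

n = P₁V₁/(RT₁) = 580×2.35/(8.314×377) = 0.435 mol.
Isothermal: T stays 377 K; PV = const ⇒ V₂ = 0.934 L, P₂ = 1460 kPa.
ΔU = 0 (ideal gas, T constant).
W = nRT ln(V₂/V₁) = 0.435×8.314×377×ln(0.397) = -1260 J.
Q = ΔU + W = -1260 J.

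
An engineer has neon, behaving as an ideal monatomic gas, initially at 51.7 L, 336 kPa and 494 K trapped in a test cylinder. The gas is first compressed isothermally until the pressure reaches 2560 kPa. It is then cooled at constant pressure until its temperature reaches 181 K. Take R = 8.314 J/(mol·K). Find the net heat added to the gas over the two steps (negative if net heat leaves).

n = P₁V₁/(RT₁) = 336×51.7/(8.314×494) = 4.23 mol.
Step 1 — Isothermal: T stays 494 K; PV = const ⇒ V₂ = 6.79 L, P₂ = 2560 kPa.
ΔU = 0 (ideal gas, T constant).
W = nRT ln(V₂/V₁) = 4.23×8.314×494×ln(0.131) = -35300 J.
Q = ΔU + W = -35300 J.
State after step 1: P = 2560 kPa, V = 6.79 L, T = 494 K.
Step 2 — Isobaric: P stays 2560 kPa; V/T = const ⇒ T₂ = 181 K, V₂ = 2.49 L.
W = PΔV = 2560×(2.49−6.79) kPa·L = -11000 J.
ΔU = nCvΔT = 4.23×12.5×(181−494) = -16500 J.
Q = ΔU + W = nCpΔT = -27500 J.
Net over both steps: W = -46300 J, Q = -62800 J, ΔU = -16500 J.

-62800 J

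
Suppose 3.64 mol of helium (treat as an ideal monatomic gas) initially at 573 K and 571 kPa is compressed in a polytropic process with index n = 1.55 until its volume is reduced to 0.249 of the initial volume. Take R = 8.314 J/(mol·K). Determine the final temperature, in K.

1230 K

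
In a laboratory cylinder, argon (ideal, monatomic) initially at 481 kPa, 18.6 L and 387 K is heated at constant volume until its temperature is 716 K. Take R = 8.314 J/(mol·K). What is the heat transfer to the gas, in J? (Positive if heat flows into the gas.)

n = P₁V₁/(RT₁) = 481×18.6/(8.314×387) = 2.78 mol.
Isochoric: V stays 18.6 L; P/T = const ⇒ T₂ = 716 K, P₂ = 890 kPa.
W = 0 (no volume change).
ΔU = nCvΔT = 2.78×12.5×(716−387) = 11400 J.
Q = ΔU = 11400 J.

11400 J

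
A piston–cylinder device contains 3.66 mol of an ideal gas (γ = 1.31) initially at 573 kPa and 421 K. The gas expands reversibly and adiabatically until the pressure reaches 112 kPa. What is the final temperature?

V₁ = nRT₁/P₁ = 3.66×8.314×421/573 = 22.4 L.
Adiabatic: T₂/T₁ = (P₂/P₁)^((γ−1)/γ) ⇒ T₂ = 421×(0.195)^0.237 = 286 K; V₂ = 77.7 L.

286 K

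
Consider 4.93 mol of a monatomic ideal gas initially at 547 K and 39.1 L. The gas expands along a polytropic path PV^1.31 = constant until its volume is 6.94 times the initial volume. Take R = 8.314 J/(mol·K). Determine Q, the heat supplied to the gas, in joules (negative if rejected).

17500 J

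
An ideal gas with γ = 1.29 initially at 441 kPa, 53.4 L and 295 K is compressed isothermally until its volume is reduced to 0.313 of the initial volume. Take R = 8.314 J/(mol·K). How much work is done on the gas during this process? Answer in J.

n = P₁V₁/(RT₁) = 441×53.4/(8.314×295) = 9.60 mol.
Isothermal: T stays 295 K; PV = const ⇒ V₂ = 16.7 L, P₂ = 1410 kPa.
W = nRT ln(V₂/V₁) = 9.60×8.314×295×ln(0.313) = -27400 J.
Work done on the gas = −W_by = 27400 J.

27400 J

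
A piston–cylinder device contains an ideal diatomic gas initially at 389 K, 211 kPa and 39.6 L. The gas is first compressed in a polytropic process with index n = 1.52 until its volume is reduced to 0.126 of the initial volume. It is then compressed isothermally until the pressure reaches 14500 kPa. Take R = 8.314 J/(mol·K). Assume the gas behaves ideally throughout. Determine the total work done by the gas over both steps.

-57600 J

n = P₁V₁/(RT₁) = 211×39.6/(8.314×389) = 2.58 mol.
Step 1 — Polytropic n=1.52: T₂ = T₁(V₁/V₂)^(n−1) = 389×(7.94)^0.52 = 1140 K; P₂ = P₁(V₁/V₂)^n = 4920 kPa.
W = (P₁V₁−P₂V₂)/(n−1) = (211×39.6−4920×4.99)/0.52 = -31100 J.
ΔU = nCvΔT = 2.58×20.8×(1140−389) = 40400 J.
Q = ΔU + W = 9330 J.
State after step 1: P = 4920 kPa, V = 4.99 L, T = 1140 K.
Step 2 — Isothermal: T stays 1140 K; PV = const ⇒ V₂ = 1.69 L, P₂ = 14500 kPa.
ΔU = 0 (ideal gas, T constant).
W = nRT ln(V₂/V₁) = 2.58×8.314×1140×ln(0.339) = -26500 J.
Q = ΔU + W = -26500 J.
Net over both steps: W = -57600 J, Q = -17200 J, ΔU = 40400 J.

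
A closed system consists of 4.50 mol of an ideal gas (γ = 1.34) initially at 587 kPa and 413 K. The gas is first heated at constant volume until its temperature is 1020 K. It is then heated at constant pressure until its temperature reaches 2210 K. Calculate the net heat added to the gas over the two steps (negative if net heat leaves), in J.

242000 J

V₁ = nRT₁/P₁ = 4.50×8.314×413/587 = 26.3 L.
Step 1 — Isochoric: V stays 26.3 L; P/T = const ⇒ T₂ = 1020 K, P₂ = 1450 kPa.
W = 0 (no volume change).
ΔU = nCvΔT = 4.50×24.5×(1020−413) = 66800 J.
Q = ΔU = 66800 J.
State after step 1: P = 1450 kPa, V = 26.3 L, T = 1020 K.
Step 2 — Isobaric: P stays 1450 kPa; V/T = const ⇒ T₂ = 2210 K, V₂ = 57.0 L.
W = PΔV = 1450×(57.0−26.3) kPa·L = 44500 J.
ΔU = nCvΔT = 4.50×24.5×(2210−1020) = 131000 J.
Q = ΔU + W = nCpΔT = 175000 J.
Net over both steps: W = 44500 J, Q = 242000 J, ΔU = 198000 J.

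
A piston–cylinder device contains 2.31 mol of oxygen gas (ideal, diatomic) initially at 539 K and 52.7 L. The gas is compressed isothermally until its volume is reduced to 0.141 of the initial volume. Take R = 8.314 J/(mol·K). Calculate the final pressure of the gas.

1390 kPa

P₁ = nRT₁/V₁ = 2.31×8.314×539/52.7 = 196 kPa.
Isothermal: T stays 539 K; PV = const ⇒ V₂ = 7.43 L, P₂ = 1390 kPa.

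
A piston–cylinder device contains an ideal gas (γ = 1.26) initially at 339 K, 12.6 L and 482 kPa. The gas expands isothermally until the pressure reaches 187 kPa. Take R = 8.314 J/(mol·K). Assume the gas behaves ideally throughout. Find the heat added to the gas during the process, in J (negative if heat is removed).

n = P₁V₁/(RT₁) = 482×12.6/(8.314×339) = 2.15 mol.
Isothermal: T stays 339 K; PV = const ⇒ V₂ = 32.5 L, P₂ = 187 kPa.
ΔU = 0 (ideal gas, T constant).
W = nRT ln(V₂/V₁) = 2.15×8.314×339×ln(2.58) = 5750 J.
Q = ΔU + W = 5750 J.

5750 J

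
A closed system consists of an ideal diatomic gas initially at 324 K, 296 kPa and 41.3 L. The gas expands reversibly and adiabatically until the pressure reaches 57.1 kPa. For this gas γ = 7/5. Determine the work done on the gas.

-11500 J

n = P₁V₁/(RT₁) = 296×41.3/(8.314×324) = 4.54 mol.
Adiabatic: T₂/T₁ = (P₂/P₁)^((γ−1)/γ) ⇒ T₂ = 324×(0.193)^0.286 = 202 K; V₂ = 134 L.
ΔU = nCvΔT = 4.54×20.8×(202−324) = -11500 J.
Q = 0 for an adiabatic process, so W = −ΔU = 11500 J.
Work done on the gas = −W_by = -11500 J.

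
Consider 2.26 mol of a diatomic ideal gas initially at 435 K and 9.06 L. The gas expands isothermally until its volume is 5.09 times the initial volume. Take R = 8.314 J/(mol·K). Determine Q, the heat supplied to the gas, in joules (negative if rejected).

P₁ = nRT₁/V₁ = 2.26×8.314×435/9.06 = 902 kPa.
Isothermal: T stays 435 K; PV = const ⇒ V₂ = 46.1 L, P₂ = 177 kPa.
ΔU = 0 (ideal gas, T constant).
W = nRT ln(V₂/V₁) = 2.26×8.314×435×ln(5.09) = 13300 J.
Q = ΔU + W = 13300 J.

13300 J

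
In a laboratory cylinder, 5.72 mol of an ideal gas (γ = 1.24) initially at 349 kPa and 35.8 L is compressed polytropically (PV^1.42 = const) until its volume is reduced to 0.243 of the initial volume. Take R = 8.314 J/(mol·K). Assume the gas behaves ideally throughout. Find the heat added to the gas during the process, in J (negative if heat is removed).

T₁ = P₁V₁/(nR) = 349×35.8/(5.72×8.314) = 263 K.
Polytropic n=1.42: T₂ = T₁(V₁/V₂)^(n−1) = 263×(4.12)^0.42 = 476 K; P₂ = P₁(V₁/V₂)^n = 2600 kPa.
W = (P₁V₁−P₂V₂)/(n−1) = (349×35.8−2600×8.70)/0.42 = -24100 J.
ΔU = nCvΔT = 5.72×34.6×(476−263) = 42200 J.
Q = ΔU + W = 18100 J.

18100 J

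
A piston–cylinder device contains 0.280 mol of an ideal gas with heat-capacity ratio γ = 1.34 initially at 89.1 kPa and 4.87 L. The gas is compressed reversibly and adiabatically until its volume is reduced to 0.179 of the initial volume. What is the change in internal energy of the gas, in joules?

1010 J

T₁ = P₁V₁/(nR) = 89.1×4.87/(0.280×8.314) = 186 K.
Adiabatic: TV^(γ−1) = const ⇒ T₂ = 186×(5.59)^0.340 = 335 K; PV^γ = const ⇒ P₂ = 893 kPa.
For an ideal gas ΔU = nCvΔT with Cv = R/(γ−1) = 24.5 J/(mol·K).
ΔU = 0.280×24.5×(335−186) = 1010 J.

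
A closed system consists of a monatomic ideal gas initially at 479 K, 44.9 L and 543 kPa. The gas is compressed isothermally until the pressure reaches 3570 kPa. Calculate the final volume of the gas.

Isothermal: T stays 479 K; PV = const ⇒ V₂ = 6.83 L, P₂ = 3570 kPa.

6.83 L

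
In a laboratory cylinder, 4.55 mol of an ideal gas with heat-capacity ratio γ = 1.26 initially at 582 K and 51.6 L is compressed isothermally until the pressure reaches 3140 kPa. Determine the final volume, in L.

7.01 L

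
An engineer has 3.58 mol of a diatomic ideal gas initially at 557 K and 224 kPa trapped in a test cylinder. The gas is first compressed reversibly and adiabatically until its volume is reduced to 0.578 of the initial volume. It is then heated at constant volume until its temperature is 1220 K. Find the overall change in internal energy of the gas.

49300 J

V₁ = nRT₁/P₁ = 3.58×8.314×557/224 = 74.0 L.
Step 1 — Adiabatic: TV^(γ−1) = const ⇒ T₂ = 557×(1.73)^0.400 = 694 K; PV^γ = const ⇒ P₂ = 483 kPa.
ΔU = nCvΔT = 3.58×20.8×(694−557) = 10200 J.
Q = 0 for an adiabatic process, so W = −ΔU = -10200 J.
State after step 1: P = 483 kPa, V = 42.8 L, T = 694 K.
Step 2 — Isochoric: V stays 42.8 L; P/T = const ⇒ T₂ = 1220 K, P₂ = 849 kPa.
W = 0 (no volume change).
ΔU = nCvΔT = 3.58×20.8×(1220−694) = 39200 J.
Q = ΔU = 39200 J.
Net over both steps: W = -10200 J, Q = 39200 J, ΔU = 49300 J.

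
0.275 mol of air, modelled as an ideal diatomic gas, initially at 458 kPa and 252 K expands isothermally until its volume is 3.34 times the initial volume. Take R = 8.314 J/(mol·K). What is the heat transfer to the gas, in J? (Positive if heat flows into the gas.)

695 J

V₁ = nRT₁/P₁ = 0.275×8.314×252/458 = 1.26 L.
Isothermal: T stays 252 K; PV = const ⇒ V₂ = 4.20 L, P₂ = 137 kPa.
ΔU = 0 (ideal gas, T constant).
W = nRT ln(V₂/V₁) = 0.275×8.314×252×ln(3.34) = 695 J.
Q = ΔU + W = 695 J.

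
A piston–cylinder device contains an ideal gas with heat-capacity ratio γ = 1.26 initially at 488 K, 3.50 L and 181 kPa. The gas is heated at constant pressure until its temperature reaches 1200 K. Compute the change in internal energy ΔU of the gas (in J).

n = P₁V₁/(RT₁) = 181×3.50/(8.314×488) = 0.156 mol.
Isobaric: P stays 181 kPa; V/T = const ⇒ T₂ = 1200 K, V₂ = 8.61 L.
For an ideal gas ΔU = nCvΔT with Cv = R/(γ−1) = 32.0 J/(mol·K).
ΔU = 0.156×32.0×(1200−488) = 3550 J.

3550 J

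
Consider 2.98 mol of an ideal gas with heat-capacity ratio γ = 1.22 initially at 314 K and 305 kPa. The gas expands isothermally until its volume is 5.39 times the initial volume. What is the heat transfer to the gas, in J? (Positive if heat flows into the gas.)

V₁ = nRT₁/P₁ = 2.98×8.314×314/305 = 25.5 L.
Isothermal: T stays 314 K; PV = const ⇒ V₂ = 137 L, P₂ = 56.6 kPa.
ΔU = 0 (ideal gas, T constant).
W = nRT ln(V₂/V₁) = 2.98×8.314×314×ln(5.39) = 13100 J.
Q = ΔU + W = 13100 J.

13100 J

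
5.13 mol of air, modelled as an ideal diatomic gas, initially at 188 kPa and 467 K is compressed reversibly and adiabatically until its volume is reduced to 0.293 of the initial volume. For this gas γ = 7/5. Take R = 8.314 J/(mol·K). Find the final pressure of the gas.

V₁ = nRT₁/P₁ = 5.13×8.314×467/188 = 106 L.
Adiabatic: TV^(γ−1) = const ⇒ T₂ = 467×(3.41)^0.400 = 763 K; PV^γ = const ⇒ P₂ = 1050 kPa.

1050 kPa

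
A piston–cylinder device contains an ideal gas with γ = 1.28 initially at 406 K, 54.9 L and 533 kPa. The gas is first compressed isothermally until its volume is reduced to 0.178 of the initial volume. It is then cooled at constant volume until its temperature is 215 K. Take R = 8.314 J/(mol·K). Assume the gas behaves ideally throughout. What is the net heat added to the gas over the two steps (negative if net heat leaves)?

n = P₁V₁/(RT₁) = 533×54.9/(8.314×406) = 8.67 mol.
Step 1 — Isothermal: T stays 406 K; PV = const ⇒ V₂ = 9.77 L, P₂ = 2990 kPa.
ΔU = 0 (ideal gas, T constant).
W = nRT ln(V₂/V₁) = 8.67×8.314×406×ln(0.178) = -50500 J.
Q = ΔU + W = -50500 J.
State after step 1: P = 2990 kPa, V = 9.77 L, T = 406 K.
Step 2 — Isochoric: V stays 9.77 L; P/T = const ⇒ T₂ = 215 K, P₂ = 1590 kPa.
W = 0 (no volume change).
ΔU = nCvΔT = 8.67×29.7×(215−406) = -49200 J.
Q = ΔU = -49200 J.
Net over both steps: W = -50500 J, Q = -99700 J, ΔU = -49200 J.

-99700 J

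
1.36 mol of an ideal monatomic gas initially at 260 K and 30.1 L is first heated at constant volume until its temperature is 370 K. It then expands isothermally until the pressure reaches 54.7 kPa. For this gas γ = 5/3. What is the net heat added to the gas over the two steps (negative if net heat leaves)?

P₁ = nRT₁/V₁ = 1.36×8.314×260/30.1 = 97.7 kPa.
Step 1 — Isochoric: V stays 30.1 L; P/T = const ⇒ T₂ = 370 K, P₂ = 139 kPa.
W = 0 (no volume change).
ΔU = nCvΔT = 1.36×12.5×(370−260) = 1870 J.
Q = ΔU = 1870 J.
State after step 1: P = 139 kPa, V = 30.1 L, T = 370 K.
Step 2 — Isothermal: T stays 370 K; PV = const ⇒ V₂ = 76.5 L, P₂ = 54.7 kPa.
ΔU = 0 (ideal gas, T constant).
W = nRT ln(V₂/V₁) = 1.36×8.314×370×ln(2.54) = 3900 J.
Q = ΔU + W = 3900 J.
Net over both steps: W = 3900 J, Q = 5770 J, ΔU = 1870 J.

5770 J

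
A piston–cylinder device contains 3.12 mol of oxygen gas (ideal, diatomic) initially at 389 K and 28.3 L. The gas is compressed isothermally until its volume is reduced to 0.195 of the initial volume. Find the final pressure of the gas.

1830 kPa

P₁ = nRT₁/V₁ = 3.12×8.314×389/28.3 = 357 kPa.
Isothermal: T stays 389 K; PV = const ⇒ V₂ = 5.52 L, P₂ = 1830 kPa.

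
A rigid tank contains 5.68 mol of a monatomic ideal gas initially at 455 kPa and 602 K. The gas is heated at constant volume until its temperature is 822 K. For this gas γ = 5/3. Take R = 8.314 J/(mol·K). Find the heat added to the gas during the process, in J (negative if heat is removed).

V₁ = nRT₁/P₁ = 5.68×8.314×602/455 = 62.5 L.
Isochoric: V stays 62.5 L; P/T = const ⇒ T₂ = 822 K, P₂ = 621 kPa.
W = 0 (no volume change).
ΔU = nCvΔT = 5.68×12.5×(822−602) = 15600 J.
Q = ΔU = 15600 J.

15600 J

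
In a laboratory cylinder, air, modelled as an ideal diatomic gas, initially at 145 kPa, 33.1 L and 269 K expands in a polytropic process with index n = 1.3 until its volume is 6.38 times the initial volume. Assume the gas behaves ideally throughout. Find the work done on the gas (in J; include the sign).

-6820 J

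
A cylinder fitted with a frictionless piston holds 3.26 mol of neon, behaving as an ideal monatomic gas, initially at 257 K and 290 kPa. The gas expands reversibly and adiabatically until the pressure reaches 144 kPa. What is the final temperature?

V₁ = nRT₁/P₁ = 3.26×8.314×257/290 = 24.0 L.
Adiabatic: T₂/T₁ = (P₂/P₁)^((γ−1)/γ) ⇒ T₂ = 257×(0.497)^0.400 = 194 K; V₂ = 36.6 L.

194 K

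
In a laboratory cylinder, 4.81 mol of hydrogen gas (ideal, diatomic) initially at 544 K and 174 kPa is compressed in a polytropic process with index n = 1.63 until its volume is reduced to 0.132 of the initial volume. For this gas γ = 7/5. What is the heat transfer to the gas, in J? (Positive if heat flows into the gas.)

V₁ = nRT₁/P₁ = 4.81×8.314×544/174 = 125 L.
Polytropic n=1.63: T₂ = T₁(V₁/V₂)^(n−1) = 544×(7.58)^0.63 = 1950 K; P₂ = P₁(V₁/V₂)^n = 4720 kPa.
W = (P₁V₁−P₂V₂)/(n−1) = (174×125−4720×16.5)/0.63 = -89100 J.
ΔU = nCvΔT = 4.81×20.8×(1950−544) = 140000 J.
Q = ΔU + W = 51300 J.

51300 J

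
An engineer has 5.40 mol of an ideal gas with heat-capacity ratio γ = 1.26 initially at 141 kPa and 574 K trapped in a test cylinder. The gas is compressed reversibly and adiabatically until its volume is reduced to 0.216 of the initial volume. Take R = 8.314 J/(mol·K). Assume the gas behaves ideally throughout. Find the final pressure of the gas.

V₁ = nRT₁/P₁ = 5.40×8.314×574/141 = 183 L.
Adiabatic: TV^(γ−1) = const ⇒ T₂ = 574×(4.63)^0.260 = 855 K; PV^γ = const ⇒ P₂ = 972 kPa.

972 kPa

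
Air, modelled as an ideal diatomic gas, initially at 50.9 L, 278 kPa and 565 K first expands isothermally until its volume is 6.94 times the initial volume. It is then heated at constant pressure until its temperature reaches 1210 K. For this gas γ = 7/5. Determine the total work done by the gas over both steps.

43600 J

n = P₁V₁/(RT₁) = 278×50.9/(8.314×565) = 3.01 mol.
Step 1 — Isothermal: T stays 565 K; PV = const ⇒ V₂ = 353 L, P₂ = 40.1 kPa.
ΔU = 0 (ideal gas, T constant).
W = nRT ln(V₂/V₁) = 3.01×8.314×565×ln(6.94) = 27400 J.
Q = ΔU + W = 27400 J.
State after step 1: P = 40.1 kPa, V = 353 L, T = 565 K.
Step 2 — Isobaric: P stays 40.1 kPa; V/T = const ⇒ T₂ = 1210 K, V₂ = 757 L.
W = PΔV = 40.1×(757−353) kPa·L = 16200 J.
ΔU = nCvΔT = 3.01×20.8×(1210−565) = 40400 J.
Q = ΔU + W = nCpΔT = 56500 J.
Net over both steps: W = 43600 J, Q = 84000 J, ΔU = 40400 J.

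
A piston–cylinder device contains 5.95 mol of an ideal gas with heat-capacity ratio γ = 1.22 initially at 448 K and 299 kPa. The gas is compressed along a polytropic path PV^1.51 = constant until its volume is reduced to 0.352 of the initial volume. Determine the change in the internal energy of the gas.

70800 J

V₁ = nRT₁/P₁ = 5.95×8.314×448/299 = 74.1 L.
Polytropic n=1.51: T₂ = T₁(V₁/V₂)^(n−1) = 448×(2.84)^0.51 = 763 K; P₂ = P₁(V₁/V₂)^n = 1450 kPa.
For an ideal gas ΔU = nCvΔT with Cv = R/(γ−1) = 37.8 J/(mol·K).
ΔU = 5.95×37.8×(763−448) = 70800 J.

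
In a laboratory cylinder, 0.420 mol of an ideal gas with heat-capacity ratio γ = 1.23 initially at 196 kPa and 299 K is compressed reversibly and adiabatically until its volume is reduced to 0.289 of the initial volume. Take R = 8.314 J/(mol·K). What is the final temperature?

398 K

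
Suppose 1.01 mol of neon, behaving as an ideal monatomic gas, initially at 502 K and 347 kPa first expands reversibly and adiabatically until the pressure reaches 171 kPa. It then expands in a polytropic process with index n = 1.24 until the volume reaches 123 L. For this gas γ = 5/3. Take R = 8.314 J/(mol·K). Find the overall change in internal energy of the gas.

V₁ = nRT₁/P₁ = 1.01×8.314×502/347 = 12.1 L.
Step 1 — Adiabatic: T₂/T₁ = (P₂/P₁)^((γ−1)/γ) ⇒ T₂ = 502×(0.493)^0.400 = 378 K; V₂ = 18.6 L.
ΔU = nCvΔT = 1.01×12.5×(378−502) = -1560 J.
Q = 0 for an adiabatic process, so W = −ΔU = 1560 J.
State after step 1: P = 171 kPa, V = 18.6 L, T = 378 K.
Step 2 — Polytropic n=1.24: T₂ = T₁(V₁/V₂)^(n−1) = 378×(0.151)^0.24 = 240 K; P₂ = P₁(V₁/V₂)^n = 16.4 kPa.
W = (P₁V₁−P₂V₂)/(n−1) = (171×18.6−16.4×123)/0.24 = 4830 J.
ΔU = nCvΔT = 1.01×12.5×(240−378) = -1740 J.
Q = ΔU + W = 3090 J.
Net over both steps: W = 6390 J, Q = 3090 J, ΔU = -3300 J.

-3300 J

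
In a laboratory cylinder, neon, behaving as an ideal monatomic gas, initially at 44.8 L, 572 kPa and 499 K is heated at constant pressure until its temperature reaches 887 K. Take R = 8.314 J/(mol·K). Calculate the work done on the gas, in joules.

-19900 J

n = P₁V₁/(RT₁) = 572×44.8/(8.314×499) = 6.18 mol.
Isobaric: P stays 572 kPa; V/T = const ⇒ T₂ = 887 K, V₂ = 79.6 L.
W = PΔV = 572×(79.6−44.8) kPa·L = 19900 J.
Work done on the gas = −W_by = -19900 J.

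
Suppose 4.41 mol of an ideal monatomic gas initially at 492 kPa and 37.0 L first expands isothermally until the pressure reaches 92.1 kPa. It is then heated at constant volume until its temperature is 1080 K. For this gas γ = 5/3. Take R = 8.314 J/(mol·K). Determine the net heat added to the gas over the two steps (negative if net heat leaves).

62600 J

T₁ = P₁V₁/(nR) = 492×37.0/(4.41×8.314) = 496 K.
Step 1 — Isothermal: T stays 496 K; PV = const ⇒ V₂ = 198 L, P₂ = 92.1 kPa.
ΔU = 0 (ideal gas, T constant).
W = nRT ln(V₂/V₁) = 4.41×8.314×496×ln(5.34) = 30500 J.
Q = ΔU + W = 30500 J.
State after step 1: P = 92.1 kPa, V = 198 L, T = 496 K.
Step 2 — Isochoric: V stays 198 L; P/T = const ⇒ T₂ = 1080 K, P₂ = 200 kPa.
W = 0 (no volume change).
ΔU = nCvΔT = 4.41×12.5×(1080−496) = 32100 J.
Q = ΔU = 32100 J.
Net over both steps: W = 30500 J, Q = 62600 J, ΔU = 32100 J.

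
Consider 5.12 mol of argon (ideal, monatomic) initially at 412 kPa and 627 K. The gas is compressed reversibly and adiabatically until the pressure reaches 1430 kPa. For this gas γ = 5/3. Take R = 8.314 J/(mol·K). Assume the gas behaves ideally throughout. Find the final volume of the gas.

V₁ = nRT₁/P₁ = 5.12×8.314×627/412 = 64.8 L.
Adiabatic: T₂/T₁ = (P₂/P₁)^((γ−1)/γ) ⇒ T₂ = 627×(3.47)^0.400 = 1030 K; V₂ = 30.7 L.

30.7 L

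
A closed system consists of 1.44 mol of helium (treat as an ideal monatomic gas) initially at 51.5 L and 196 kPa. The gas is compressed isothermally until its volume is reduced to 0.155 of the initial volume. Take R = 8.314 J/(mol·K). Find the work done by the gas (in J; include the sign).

T₁ = P₁V₁/(nR) = 196×51.5/(1.44×8.314) = 843 K.
Isothermal: T stays 843 K; PV = const ⇒ V₂ = 7.98 L, P₂ = 1260 kPa.
W = nRT ln(V₂/V₁) = 1.44×8.314×843×ln(0.155) = -18800 J.

-18800 J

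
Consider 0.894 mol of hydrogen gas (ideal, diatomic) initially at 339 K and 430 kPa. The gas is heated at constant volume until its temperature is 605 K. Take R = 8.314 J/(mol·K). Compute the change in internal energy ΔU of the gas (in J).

V₁ = nRT₁/P₁ = 0.894×8.314×339/430 = 5.86 L.
Isochoric: V stays 5.86 L; P/T = const ⇒ T₂ = 605 K, P₂ = 767 kPa.
For an ideal gas ΔU = nCvΔT with Cv = (5/2)R = 20.8 J/(mol·K).
ΔU = 0.894×20.8×(605−339) = 4940 J.

4940 J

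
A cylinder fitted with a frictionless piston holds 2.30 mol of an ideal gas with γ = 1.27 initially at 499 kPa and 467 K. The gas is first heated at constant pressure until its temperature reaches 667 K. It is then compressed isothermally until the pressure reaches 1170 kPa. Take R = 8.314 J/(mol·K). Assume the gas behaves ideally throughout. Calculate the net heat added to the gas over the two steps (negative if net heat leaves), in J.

V₁ = nRT₁/P₁ = 2.30×8.314×467/499 = 17.9 L.
Step 1 — Isobaric: P stays 499 kPa; V/T = const ⇒ T₂ = 667 K, V₂ = 25.6 L.
W = PΔV = 499×(25.6−17.9) kPa·L = 3820 J.
ΔU = nCvΔT = 2.30×30.8×(667−467) = 14200 J.
Q = ΔU + W = nCpΔT = 18000 J.
State after step 1: P = 499 kPa, V = 25.6 L, T = 667 K.
Step 2 — Isothermal: T stays 667 K; PV = const ⇒ V₂ = 10.9 L, P₂ = 1170 kPa.
ΔU = 0 (ideal gas, T constant).
W = nRT ln(V₂/V₁) = 2.30×8.314×667×ln(0.426) = -10900 J.
Q = ΔU + W = -10900 J.
Net over both steps: W = -7040 J, Q = 7120 J, ΔU = 14200 J.

7120 J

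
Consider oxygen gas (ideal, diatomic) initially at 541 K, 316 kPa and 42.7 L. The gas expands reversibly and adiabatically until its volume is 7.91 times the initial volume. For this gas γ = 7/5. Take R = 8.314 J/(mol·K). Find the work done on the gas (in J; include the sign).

n = P₁V₁/(RT₁) = 316×42.7/(8.314×541) = 3.00 mol.
Adiabatic: TV^(γ−1) = const ⇒ T₂ = 541×(0.126)^0.400 = 237 K; PV^γ = const ⇒ P₂ = 17.5 kPa.
ΔU = nCvΔT = 3.00×20.8×(237−541) = -19000 J.
Q = 0 for an adiabatic process, so W = −ΔU = 19000 J.
Work done on the gas = −W_by = -19000 J.

-19000 J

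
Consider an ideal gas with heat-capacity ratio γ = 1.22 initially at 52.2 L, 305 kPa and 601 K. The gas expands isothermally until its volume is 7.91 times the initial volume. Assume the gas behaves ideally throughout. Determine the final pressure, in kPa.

Isothermal: T stays 601 K; PV = const ⇒ V₂ = 413 L, P₂ = 38.6 kPa.

38.6 kPa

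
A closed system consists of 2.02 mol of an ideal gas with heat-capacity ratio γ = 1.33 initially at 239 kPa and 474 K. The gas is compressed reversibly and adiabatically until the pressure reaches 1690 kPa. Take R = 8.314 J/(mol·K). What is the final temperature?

770 K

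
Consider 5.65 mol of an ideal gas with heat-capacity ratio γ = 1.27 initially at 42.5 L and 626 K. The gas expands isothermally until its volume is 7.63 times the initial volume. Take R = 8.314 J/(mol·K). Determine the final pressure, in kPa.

90.7 kPa

P₁ = nRT₁/V₁ = 5.65×8.314×626/42.5 = 692 kPa.
Isothermal: T stays 626 K; PV = const ⇒ V₂ = 324 L, P₂ = 90.7 kPa.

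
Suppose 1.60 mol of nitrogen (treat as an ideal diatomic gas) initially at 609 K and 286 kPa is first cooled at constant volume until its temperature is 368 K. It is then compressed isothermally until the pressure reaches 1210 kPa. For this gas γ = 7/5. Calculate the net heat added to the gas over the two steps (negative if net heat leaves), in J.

-17500 J

V₁ = nRT₁/P₁ = 1.60×8.314×609/286 = 28.3 L.
Step 1 — Isochoric: V stays 28.3 L; P/T = const ⇒ T₂ = 368 K, P₂ = 173 kPa.
W = 0 (no volume change).
ΔU = nCvΔT = 1.60×20.8×(368−609) = -8010 J.
Q = ΔU = -8010 J.
State after step 1: P = 173 kPa, V = 28.3 L, T = 368 K.
Step 2 — Isothermal: T stays 368 K; PV = const ⇒ V₂ = 4.05 L, P₂ = 1210 kPa.
ΔU = 0 (ideal gas, T constant).
W = nRT ln(V₂/V₁) = 1.60×8.314×368×ln(0.143) = -9530 J.
Q = ΔU + W = -9530 J.
Net over both steps: W = -9530 J, Q = -17500 J, ΔU = -8010 J.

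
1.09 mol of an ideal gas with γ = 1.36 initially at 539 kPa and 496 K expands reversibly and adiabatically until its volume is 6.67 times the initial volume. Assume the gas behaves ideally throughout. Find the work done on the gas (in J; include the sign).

-6180 J

V₁ = nRT₁/P₁ = 1.09×8.314×496/539 = 8.34 L.
Adiabatic: TV^(γ−1) = const ⇒ T₂ = 496×(0.150)^0.360 = 250 K; PV^γ = const ⇒ P₂ = 40.8 kPa.
ΔU = nCvΔT = 1.09×23.1×(250−496) = -6180 J.
Q = 0 for an adiabatic process, so W = −ΔU = 6180 J.
Work done on the gas = −W_by = -6180 J.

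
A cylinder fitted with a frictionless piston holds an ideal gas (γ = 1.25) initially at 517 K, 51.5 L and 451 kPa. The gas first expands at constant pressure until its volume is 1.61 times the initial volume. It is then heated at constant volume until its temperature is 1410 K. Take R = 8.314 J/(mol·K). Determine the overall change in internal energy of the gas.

160000 J

n = P₁V₁/(RT₁) = 451×51.5/(8.314×517) = 5.40 mol.
Step 1 — Isobaric: P stays 451 kPa; V/T = const ⇒ T₂ = 832 K, V₂ = 82.9 L.
W = PΔV = 451×(82.9−51.5) kPa·L = 14200 J.
ΔU = nCvΔT = 5.40×33.3×(832−517) = 56700 J.
Q = ΔU + W = nCpΔT = 70800 J.
State after step 1: P = 451 kPa, V = 82.9 L, T = 832 K.
Step 2 — Isochoric: V stays 82.9 L; P/T = const ⇒ T₂ = 1410 K, P₂ = 764 kPa.
W = 0 (no volume change).
ΔU = nCvΔT = 5.40×33.3×(1410−832) = 104000 J.
Q = ΔU = 104000 J.
Net over both steps: W = 14200 J, Q = 175000 J, ΔU = 160000 J.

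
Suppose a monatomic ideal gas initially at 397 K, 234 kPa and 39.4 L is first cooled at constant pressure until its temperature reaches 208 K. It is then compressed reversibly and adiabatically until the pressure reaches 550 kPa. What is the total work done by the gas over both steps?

-7340 J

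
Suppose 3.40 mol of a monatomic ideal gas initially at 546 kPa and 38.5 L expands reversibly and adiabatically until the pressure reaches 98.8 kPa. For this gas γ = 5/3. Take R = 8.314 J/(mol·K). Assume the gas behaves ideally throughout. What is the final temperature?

375 K

T₁ = P₁V₁/(nR) = 546×38.5/(3.40×8.314) = 744 K.
Adiabatic: T₂/T₁ = (P₂/P₁)^((γ−1)/γ) ⇒ T₂ = 744×(0.181)^0.400 = 375 K; V₂ = 107 L.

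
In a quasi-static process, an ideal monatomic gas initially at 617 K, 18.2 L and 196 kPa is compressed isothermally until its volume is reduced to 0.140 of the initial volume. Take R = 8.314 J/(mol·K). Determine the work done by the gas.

n = P₁V₁/(RT₁) = 196×18.2/(8.314×617) = 0.695 mol.
Isothermal: T stays 617 K; PV = const ⇒ V₂ = 2.55 L, P₂ = 1400 kPa.
W = nRT ln(V₂/V₁) = 0.695×8.314×617×ln(0.140) = -7010 J.

-7010 J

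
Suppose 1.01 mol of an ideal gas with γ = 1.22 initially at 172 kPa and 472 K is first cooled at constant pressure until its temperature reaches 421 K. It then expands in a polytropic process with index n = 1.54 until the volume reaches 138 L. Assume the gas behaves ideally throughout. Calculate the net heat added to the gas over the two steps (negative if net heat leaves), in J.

V₁ = nRT₁/P₁ = 1.01×8.314×472/172 = 23.0 L.
Step 1 — Isobaric: P stays 172 kPa; V/T = const ⇒ T₂ = 421 K, V₂ = 20.6 L.
W = PΔV = 172×(20.6−23.0) kPa·L = -428 J.
ΔU = nCvΔT = 1.01×37.8×(421−472) = -1950 J.
Q = ΔU + W = nCpΔT = -2370 J.
State after step 1: P = 172 kPa, V = 20.6 L, T = 421 K.
Step 2 — Polytropic n=1.54: T₂ = T₁(V₁/V₂)^(n−1) = 421×(0.149)^0.54 = 151 K; P₂ = P₁(V₁/V₂)^n = 9.16 kPa.
W = (P₁V₁−P₂V₂)/(n−1) = (172×20.6−9.16×138)/0.54 = 4210 J.
ΔU = nCvΔT = 1.01×37.8×(151−421) = -10300 J.
Q = ΔU + W = -6120 J.
Net over both steps: W = 3780 J, Q = -8490 J, ΔU = -12300 J.

-8490 J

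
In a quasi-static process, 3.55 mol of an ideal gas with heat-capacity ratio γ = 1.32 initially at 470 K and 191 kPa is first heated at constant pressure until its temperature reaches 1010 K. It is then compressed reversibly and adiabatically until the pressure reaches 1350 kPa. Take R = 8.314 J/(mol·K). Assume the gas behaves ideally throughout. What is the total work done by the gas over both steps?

-40600 J

V₁ = nRT₁/P₁ = 3.55×8.314×470/191 = 72.6 L.
Step 1 — Isobaric: P stays 191 kPa; V/T = const ⇒ T₂ = 1010 K, V₂ = 156 L.
W = PΔV = 191×(156−72.6) kPa·L = 15900 J.
ΔU = nCvΔT = 3.55×26.0×(1010−470) = 49800 J.
Q = ΔU + W = nCpΔT = 65700 J.
State after step 1: P = 191 kPa, V = 156 L, T = 1010 K.
Step 2 — Adiabatic: T₂/T₁ = (P₂/P₁)^((γ−1)/γ) ⇒ T₂ = 1010×(7.07)^0.242 = 1620 K; V₂ = 35.5 L.
ΔU = nCvΔT = 3.55×26.0×(1620−1010) = 56500 J.
Q = 0 for an adiabatic process, so W = −ΔU = -56500 J.
Net over both steps: W = -40600 J, Q = 65700 J, ΔU = 106000 J.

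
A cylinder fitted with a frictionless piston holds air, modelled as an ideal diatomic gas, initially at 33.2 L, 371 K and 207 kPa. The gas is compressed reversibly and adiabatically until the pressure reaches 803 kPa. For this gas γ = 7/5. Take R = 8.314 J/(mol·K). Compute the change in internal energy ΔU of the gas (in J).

8130 J

n = P₁V₁/(RT₁) = 207×33.2/(8.314×371) = 2.23 mol.
Adiabatic: T₂/T₁ = (P₂/P₁)^((γ−1)/γ) ⇒ T₂ = 371×(3.88)^0.286 = 546 K; V₂ = 12.6 L.
For an ideal gas ΔU = nCvΔT with Cv = (5/2)R = 20.8 J/(mol·K).
ΔU = 2.23×20.8×(546−371) = 8130 J.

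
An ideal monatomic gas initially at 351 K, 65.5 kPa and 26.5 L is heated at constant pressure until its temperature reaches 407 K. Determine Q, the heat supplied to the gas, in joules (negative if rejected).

n = P₁V₁/(RT₁) = 65.5×26.5/(8.314×351) = 0.595 mol.
Isobaric: P stays 65.5 kPa; V/T = const ⇒ T₂ = 407 K, V₂ = 30.7 L.
W = PΔV = 65.5×(30.7−26.5) kPa·L = 277 J.
ΔU = nCvΔT = 0.595×12.5×(407−351) = 415 J.
Q = ΔU + W = nCpΔT = 692 J.

692 J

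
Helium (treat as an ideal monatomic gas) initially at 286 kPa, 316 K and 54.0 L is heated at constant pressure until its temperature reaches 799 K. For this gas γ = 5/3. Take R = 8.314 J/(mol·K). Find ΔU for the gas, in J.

35400 J

n = P₁V₁/(RT₁) = 286×54.0/(8.314×316) = 5.88 mol.
Isobaric: P stays 286 kPa; V/T = const ⇒ T₂ = 799 K, V₂ = 137 L.
For an ideal gas ΔU = nCvΔT with Cv = (3/2)R = 12.5 J/(mol·K).
ΔU = 5.88×12.5×(799−316) = 35400 J.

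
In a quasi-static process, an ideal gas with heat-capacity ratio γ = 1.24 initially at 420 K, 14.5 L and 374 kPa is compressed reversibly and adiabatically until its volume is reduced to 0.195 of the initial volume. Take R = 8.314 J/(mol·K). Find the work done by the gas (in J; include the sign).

n = P₁V₁/(RT₁) = 374×14.5/(8.314×420) = 1.55 mol.
Adiabatic: TV^(γ−1) = const ⇒ T₂ = 420×(5.13)^0.240 = 622 K; PV^γ = const ⇒ P₂ = 2840 kPa.
ΔU = nCvΔT = 1.55×34.6×(622−420) = 10900 J.
Q = 0 for an adiabatic process, so W = −ΔU = -10900 J.

-10900 J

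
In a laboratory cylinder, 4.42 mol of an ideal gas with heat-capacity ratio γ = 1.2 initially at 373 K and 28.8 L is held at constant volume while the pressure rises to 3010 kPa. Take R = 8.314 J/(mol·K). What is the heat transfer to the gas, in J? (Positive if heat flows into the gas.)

365000 J

P₁ = nRT₁/V₁ = 4.42×8.314×373/28.8 = 476 kPa.
Isochoric: V stays 28.8 L; P/T = const ⇒ T₂ = 2360 K, P₂ = 3010 kPa.
W = 0 (no volume change).
ΔU = nCvΔT = 4.42×41.6×(2360−373) = 365000 J.
Q = ΔU = 365000 J.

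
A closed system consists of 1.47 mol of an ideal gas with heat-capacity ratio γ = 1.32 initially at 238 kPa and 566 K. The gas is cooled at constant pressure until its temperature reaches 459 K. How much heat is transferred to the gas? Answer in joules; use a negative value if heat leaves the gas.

-5390 J

V₁ = nRT₁/P₁ = 1.47×8.314×566/238 = 29.1 L.
Isobaric: P stays 238 kPa; V/T = const ⇒ T₂ = 459 K, V₂ = 23.6 L.
W = PΔV = 238×(23.6−29.1) kPa·L = -1310 J.
ΔU = nCvΔT = 1.47×26.0×(459−566) = -4090 J.
Q = ΔU + W = nCpΔT = -5390 J.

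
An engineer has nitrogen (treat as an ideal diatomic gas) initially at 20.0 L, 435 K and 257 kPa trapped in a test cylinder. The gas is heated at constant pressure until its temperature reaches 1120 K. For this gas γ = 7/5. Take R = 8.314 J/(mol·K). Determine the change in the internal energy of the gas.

20200 J

n = P₁V₁/(RT₁) = 257×20.0/(8.314×435) = 1.42 mol.
Isobaric: P stays 257 kPa; V/T = const ⇒ T₂ = 1120 K, V₂ = 51.5 L.
For an ideal gas ΔU = nCvΔT with Cv = (5/2)R = 20.8 J/(mol·K).
ΔU = 1.42×20.8×(1120−435) = 20200 J.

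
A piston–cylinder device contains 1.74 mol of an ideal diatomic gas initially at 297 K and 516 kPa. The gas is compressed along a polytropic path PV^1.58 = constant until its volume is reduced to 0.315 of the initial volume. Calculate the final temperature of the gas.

V₁ = nRT₁/P₁ = 1.74×8.314×297/516 = 8.33 L.
Polytropic n=1.58: T₂ = T₁(V₁/V₂)^(n−1) = 297×(3.17)^0.58 = 580 K; P₂ = P₁(V₁/V₂)^n = 3200 kPa.

580 K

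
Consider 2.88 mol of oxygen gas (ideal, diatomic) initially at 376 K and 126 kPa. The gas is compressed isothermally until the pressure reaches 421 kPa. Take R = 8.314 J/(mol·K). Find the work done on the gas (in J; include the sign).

V₁ = nRT₁/P₁ = 2.88×8.314×376/126 = 71.5 L.
Isothermal: T stays 376 K; PV = const ⇒ V₂ = 21.4 L, P₂ = 421 kPa.
W = nRT ln(V₂/V₁) = 2.88×8.314×376×ln(0.299) = -10900 J.
Work done on the gas = −W_by = 10900 J.

10900 J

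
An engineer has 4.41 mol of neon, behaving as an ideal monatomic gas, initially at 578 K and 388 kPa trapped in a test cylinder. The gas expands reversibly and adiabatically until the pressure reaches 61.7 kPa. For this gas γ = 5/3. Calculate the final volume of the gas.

165 L

V₁ = nRT₁/P₁ = 4.41×8.314×578/388 = 54.6 L.
Adiabatic: T₂/T₁ = (P₂/P₁)^((γ−1)/γ) ⇒ T₂ = 578×(0.159)^0.400 = 277 K; V₂ = 165 L.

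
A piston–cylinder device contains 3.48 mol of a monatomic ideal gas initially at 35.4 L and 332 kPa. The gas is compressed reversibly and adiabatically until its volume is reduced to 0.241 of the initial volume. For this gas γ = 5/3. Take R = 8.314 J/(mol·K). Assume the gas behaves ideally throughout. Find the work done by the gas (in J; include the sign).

T₁ = P₁V₁/(nR) = 332×35.4/(3.48×8.314) = 406 K.
Adiabatic: TV^(γ−1) = const ⇒ T₂ = 406×(4.15)^0.667 = 1050 K; PV^γ = const ⇒ P₂ = 3560 kPa.
ΔU = nCvΔT = 3.48×12.5×(1050−406) = 27900 J.
Q = 0 for an adiabatic process, so W = −ΔU = -27900 J.

-27900 J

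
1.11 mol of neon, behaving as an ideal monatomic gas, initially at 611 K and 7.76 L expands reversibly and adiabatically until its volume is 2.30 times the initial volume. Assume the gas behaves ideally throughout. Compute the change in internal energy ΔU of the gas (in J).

-3600 J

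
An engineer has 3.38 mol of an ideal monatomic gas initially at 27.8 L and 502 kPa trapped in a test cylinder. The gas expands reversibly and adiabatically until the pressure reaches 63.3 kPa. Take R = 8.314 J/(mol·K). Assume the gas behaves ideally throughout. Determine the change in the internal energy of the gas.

T₁ = P₁V₁/(nR) = 502×27.8/(3.38×8.314) = 497 K.
Adiabatic: T₂/T₁ = (P₂/P₁)^((γ−1)/γ) ⇒ T₂ = 497×(0.126)^0.400 = 217 K; V₂ = 96.3 L.
For an ideal gas ΔU = nCvΔT with Cv = (3/2)R = 12.5 J/(mol·K).
ΔU = 3.38×12.5×(217−497) = -11800 J.

-11800 J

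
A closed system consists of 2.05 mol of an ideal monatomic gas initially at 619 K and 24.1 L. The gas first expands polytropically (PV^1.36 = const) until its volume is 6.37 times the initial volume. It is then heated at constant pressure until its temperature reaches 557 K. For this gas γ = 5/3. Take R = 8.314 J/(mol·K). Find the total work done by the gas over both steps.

18300 J

P₁ = nRT₁/V₁ = 2.05×8.314×619/24.1 = 438 kPa.
Step 1 — Polytropic n=1.36: T₂ = T₁(V₁/V₂)^(n−1) = 619×(0.157)^0.36 = 318 K; P₂ = P₁(V₁/V₂)^n = 35.3 kPa.
W = (P₁V₁−P₂V₂)/(n−1) = (438×24.1−35.3×154)/0.36 = 14300 J.
ΔU = nCvΔT = 2.05×12.5×(318−619) = -7700 J.
Q = ΔU + W = 6560 J.
State after step 1: P = 35.3 kPa, V = 154 L, T = 318 K.
Step 2 — Isobaric: P stays 35.3 kPa; V/T = const ⇒ T₂ = 557 K, V₂ = 269 L.
W = PΔV = 35.3×(269−154) kPa·L = 4080 J.
ΔU = nCvΔT = 2.05×12.5×(557−318) = 6110 J.
Q = ΔU + W = nCpΔT = 10200 J.
Net over both steps: W = 18300 J, Q = 16700 J, ΔU = -1590 J.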